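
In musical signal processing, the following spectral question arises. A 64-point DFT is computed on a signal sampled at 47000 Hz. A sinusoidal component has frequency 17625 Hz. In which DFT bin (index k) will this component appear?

DFT frequency resolution = f_s/N = 47000/64 = 5875/8 Hz
Bin index k = f_signal / resolution = 17625 / 5875/8 = 24
The signal frequency 17625 Hz falls in DFT bin k = 24.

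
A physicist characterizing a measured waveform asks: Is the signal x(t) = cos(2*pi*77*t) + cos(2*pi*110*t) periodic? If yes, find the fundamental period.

f1 = 77 Hz, f2 = 110 Hz
Period T1 = 1/77, T2 = 1/110
Ratio T1/T2 = 110/77, which is rational.
The signal is periodic with fundamental period T = 1/GCD(77,110) = 1/11 s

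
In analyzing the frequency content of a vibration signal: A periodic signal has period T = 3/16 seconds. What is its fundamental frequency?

The fundamental frequency is the reciprocal of the period.
f = 1/T = 1/(3/16) = 16/3 Hz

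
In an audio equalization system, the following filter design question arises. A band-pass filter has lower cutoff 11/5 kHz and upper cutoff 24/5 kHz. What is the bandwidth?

Bandwidth = f_high - f_low
= 24/5 kHz - 11/5 kHz = 13/5 kHz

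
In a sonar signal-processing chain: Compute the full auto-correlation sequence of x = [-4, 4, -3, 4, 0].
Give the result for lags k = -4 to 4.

r_xx[k] = sum_m x[m]*x[m+k], indexed from 0, for k = -4 to 4:
  r_xx[-4] = x[4]*x[0] = 0
  r_xx[-3] = x[3]*x[0] + x[4]*x[1] = -16
  r_xx[-2] = x[2]*x[0] + x[3]*x[1] + x[4]*x[2] = 28
  r_xx[-1] = x[1]*x[0] + x[2]*x[1] + x[3]*x[2] + x[4]*x[3] = -40
  r_xx[0] = x[0]*x[0] + x[1]*x[1] + x[2]*x[2] + x[3]*x[3] + x[4]*x[4] = 57
  r_xx[1] = x[0]*x[1] + x[1]*x[2] + x[2]*x[3] + x[3]*x[4] = -40
  r_xx[2] = x[0]*x[2] + x[1]*x[3] + x[2]*x[4] = 28
  r_xx[3] = x[0]*x[3] + x[1]*x[4] = -16
  r_xx[4] = x[0]*x[4] = 0
r_xx = [0, -16, 28, -40, 57, -40, 28, -16, 0]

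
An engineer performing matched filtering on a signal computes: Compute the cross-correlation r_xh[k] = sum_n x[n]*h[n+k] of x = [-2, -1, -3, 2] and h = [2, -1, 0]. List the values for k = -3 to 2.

Both sequences indexed from 0 and zero outside their support.
Lags with overlap: k = -3 to 2.
  r_xh[-3] = x[3]*h[0] = 4
  r_xh[-2] = x[2]*h[0] + x[3]*h[1] = -8
  r_xh[-1] = x[1]*h[0] + x[2]*h[1] + x[3]*h[2] = 1
  r_xh[0] = x[0]*h[0] + x[1]*h[1] + x[2]*h[2] = -3
  r_xh[1] = x[0]*h[1] + x[1]*h[2] = 2
  r_xh[2] = x[0]*h[2] = 0
r_xh = [4, -8, 1, -3, 2, 0] (for k = -3, ..., 2)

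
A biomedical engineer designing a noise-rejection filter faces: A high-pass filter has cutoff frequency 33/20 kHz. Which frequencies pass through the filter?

A high-pass filter passes all frequencies above the cutoff frequency 33/20 kHz and attenuates lower frequencies.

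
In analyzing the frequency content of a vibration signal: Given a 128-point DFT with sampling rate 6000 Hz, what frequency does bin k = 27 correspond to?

The frequency of DFT bin k is: f_k = k * f_s / N
f_27 = 27 * 6000 / 128 = 10125/8 Hz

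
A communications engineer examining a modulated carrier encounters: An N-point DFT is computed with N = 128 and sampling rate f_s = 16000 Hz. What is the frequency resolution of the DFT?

DFT frequency resolution = f_s / N
= 16000 / 128 = 125 Hz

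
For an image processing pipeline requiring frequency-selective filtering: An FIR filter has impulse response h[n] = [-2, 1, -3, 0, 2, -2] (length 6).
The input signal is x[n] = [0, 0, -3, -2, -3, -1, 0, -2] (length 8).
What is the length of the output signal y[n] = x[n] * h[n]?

For linear convolution, the output length is:
len(y) = len(x) + len(h) - 1 = 8 + 6 - 1 = 13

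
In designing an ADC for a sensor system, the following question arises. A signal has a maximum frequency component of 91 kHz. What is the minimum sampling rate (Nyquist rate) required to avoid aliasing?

By the Nyquist-Shannon sampling theorem,
the minimum sampling rate (Nyquist rate) must be at least 2 * f_max.
Nyquist rate = 2 * 91 kHz = 182 kHz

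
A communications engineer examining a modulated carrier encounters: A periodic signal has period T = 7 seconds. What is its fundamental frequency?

The fundamental frequency is the reciprocal of the period.
f = 1/T = 1/(7) = 1/7 Hz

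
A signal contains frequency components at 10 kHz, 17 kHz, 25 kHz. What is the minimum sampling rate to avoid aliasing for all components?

The highest frequency component is f_max = 25 kHz.
Nyquist rate = 2 * f_max = 2 * 25 kHz = 50 kHz.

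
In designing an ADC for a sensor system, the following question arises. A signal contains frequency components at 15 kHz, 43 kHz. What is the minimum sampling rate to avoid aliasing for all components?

The highest frequency component is f_max = 43 kHz.
Nyquist rate = 2 * f_max = 2 * 43 kHz = 86 kHz.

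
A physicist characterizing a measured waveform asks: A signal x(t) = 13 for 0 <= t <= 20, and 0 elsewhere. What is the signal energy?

Energy = integral of |x(t)|^2 dt over the signal duration
= 13^2 * 20 = 169 * 20 = 3380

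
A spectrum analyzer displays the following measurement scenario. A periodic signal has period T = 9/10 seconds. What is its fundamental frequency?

The fundamental frequency is the reciprocal of the period.
f = 1/T = 1/(9/10) = 10/9 Hz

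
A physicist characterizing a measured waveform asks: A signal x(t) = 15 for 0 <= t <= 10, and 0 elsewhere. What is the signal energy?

Energy = integral of |x(t)|^2 dt over the signal duration
= 15^2 * 10 = 225 * 10 = 2250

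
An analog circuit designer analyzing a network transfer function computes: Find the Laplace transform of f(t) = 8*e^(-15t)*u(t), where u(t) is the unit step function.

Standard Laplace transform pair:
e^(-at)*u(t) <-> 1/(s+a)
With a = 15: L{8*e^(-15t)*u(t)} = 8/(s+15), ROC: Re(s) > -15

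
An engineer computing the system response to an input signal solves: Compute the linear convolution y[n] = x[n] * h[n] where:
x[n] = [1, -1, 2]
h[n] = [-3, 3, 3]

y[n] = sum_k x[k]*h[n-k]. Output length = len(x) + len(h) - 1 = 3 + 3 - 1 = 5.
y[0] = 1*-3 = -3
y[1] = -1*-3 + 1*3 = 6
y[2] = 2*-3 + -1*3 + 1*3 = -6
y[3] = 2*3 + -1*3 = 3
y[4] = 2*3 = 6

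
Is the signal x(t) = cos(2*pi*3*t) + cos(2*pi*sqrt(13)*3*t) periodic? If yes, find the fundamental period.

f1 = 3 Hz, f2 = 3*sqrt(13) Hz
Ratio f2/f1 = sqrt(13), which is irrational.
Since the frequency ratio is irrational, no common period exists.
The signal is not periodic.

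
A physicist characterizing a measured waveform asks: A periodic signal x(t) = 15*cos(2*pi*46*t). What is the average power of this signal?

Average power of A*cos(wt) is A^2/2.
P = 15^2 / 2 = 225/2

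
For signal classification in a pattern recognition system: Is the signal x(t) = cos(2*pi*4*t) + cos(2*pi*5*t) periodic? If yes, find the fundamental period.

f1 = 4 Hz, f2 = 5 Hz
Period T1 = 1/4, T2 = 1/5
Ratio T1/T2 = 5/4, which is rational.
The signal is periodic with fundamental period T = 1/GCD(4,5) = 1 s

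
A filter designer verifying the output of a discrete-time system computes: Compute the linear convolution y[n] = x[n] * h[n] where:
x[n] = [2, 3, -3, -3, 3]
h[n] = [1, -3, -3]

y[n] = sum_k x[k]*h[n-k]. Output length = len(x) + len(h) - 1 = 5 + 3 - 1 = 7.
y[0] = 2*1 = 2
y[1] = 3*1 + 2*-3 = -3
y[2] = -3*1 + 3*-3 + 2*-3 = -18
y[3] = -3*1 + -3*-3 + 3*-3 = -3
y[4] = 3*1 + -3*-3 + -3*-3 = 21
y[5] = 3*-3 + -3*-3 = 0
y[6] = 3*-3 = -9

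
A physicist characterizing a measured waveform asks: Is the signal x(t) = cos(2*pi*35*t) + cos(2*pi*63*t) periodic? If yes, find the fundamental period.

f1 = 35 Hz, f2 = 63 Hz
Period T1 = 1/35, T2 = 1/63
Ratio T1/T2 = 63/35, which is rational.
The signal is periodic with fundamental period T = 1/GCD(35,63) = 1/7 s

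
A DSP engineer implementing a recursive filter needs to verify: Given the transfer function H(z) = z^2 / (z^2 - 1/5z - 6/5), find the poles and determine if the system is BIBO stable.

Poles are roots of the denominator: z^2 - 1/5z - 6/5 = 0.
Quadratic formula: z = [-(-1/5) +/- sqrt((-1/5)^2 - 4*(-6/5))] / 2
Discriminant = 1/25 + 24/5 = 121/25; sqrt = 11/5.
z = (1/5 +/- 11/5) / 2 => z = 6/5 or z = -1.
|p1| = 1, |p2| = 6/5.
For BIBO stability, all poles must lie inside the unit circle (|p| < 1).
System is UNSTABLE since at least one |p| >= 1.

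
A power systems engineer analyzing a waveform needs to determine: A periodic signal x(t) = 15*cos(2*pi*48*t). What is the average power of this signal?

Average power of A*cos(wt) is A^2/2.
P = 15^2 / 2 = 225/2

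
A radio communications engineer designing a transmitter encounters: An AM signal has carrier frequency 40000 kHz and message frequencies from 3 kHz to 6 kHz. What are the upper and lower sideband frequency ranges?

Upper sideband (USB) = fc + [fm_low, fm_high] = 40000 + [3, 6] = [40003, 40006] kHz
Lower sideband (LSB) = fc - [fm_high, fm_low] = 40000 - [6, 3] = [39994, 39997] kHz
Total occupied spectrum: 39994 kHz to 40006 kHz (plus carrier at 40000 kHz)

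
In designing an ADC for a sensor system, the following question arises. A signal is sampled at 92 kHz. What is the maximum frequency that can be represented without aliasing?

The maximum frequency that can be represented without aliasing
is the Nyquist frequency: f_max = f_s / 2 = 92 kHz / 2 = 46 kHz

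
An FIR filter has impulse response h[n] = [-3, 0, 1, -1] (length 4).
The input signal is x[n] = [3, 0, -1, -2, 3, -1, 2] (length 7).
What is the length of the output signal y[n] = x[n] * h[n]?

For linear convolution, the output length is:
len(y) = len(x) + len(h) - 1 = 7 + 4 - 1 = 10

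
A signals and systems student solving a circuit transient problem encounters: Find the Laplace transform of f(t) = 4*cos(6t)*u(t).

Standard pair: cos(wt)*u(t) <-> s/(s^2+w^2)
With w = 6: L{4*cos(6t)*u(t)} = 4s/(s^2+36)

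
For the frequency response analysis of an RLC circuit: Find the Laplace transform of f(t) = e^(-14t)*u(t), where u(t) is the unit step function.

Standard Laplace transform pair:
e^(-at)*u(t) <-> 1/(s+a)
With a = 14: L{e^(-14t)*u(t)} = 1/(s+14), ROC: Re(s) > -14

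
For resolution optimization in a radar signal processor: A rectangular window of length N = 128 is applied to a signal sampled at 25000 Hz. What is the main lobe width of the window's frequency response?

For a rectangular window of length N,
the main lobe width in frequency is 2*f_s/N.
= 2*25000/128 = 3125/8 Hz
This determines the minimum frequency separation for resolving two sinusoids.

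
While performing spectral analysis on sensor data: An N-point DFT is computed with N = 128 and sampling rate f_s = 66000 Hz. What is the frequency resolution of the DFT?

DFT frequency resolution = f_s / N
= 66000 / 128 = 4125/8 Hz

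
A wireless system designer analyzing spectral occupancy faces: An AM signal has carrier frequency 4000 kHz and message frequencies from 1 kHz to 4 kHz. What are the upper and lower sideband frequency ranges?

Upper sideband (USB) = fc + [fm_low, fm_high] = 4000 + [1, 4] = [4001, 4004] kHz
Lower sideband (LSB) = fc - [fm_high, fm_low] = 4000 - [4, 1] = [3996, 3999] kHz
Total occupied spectrum: 3996 kHz to 4004 kHz (plus carrier at 4000 kHz)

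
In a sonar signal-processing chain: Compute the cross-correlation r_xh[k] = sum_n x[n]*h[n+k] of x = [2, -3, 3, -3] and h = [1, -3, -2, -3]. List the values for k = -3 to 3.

Both sequences indexed from 0 and zero outside their support.
Lags with overlap: k = -3 to 3.
  r_xh[-3] = x[3]*h[0] = -3
  r_xh[-2] = x[2]*h[0] + x[3]*h[1] = 12
  r_xh[-1] = x[1]*h[0] + x[2]*h[1] + x[3]*h[2] = -6
  r_xh[0] = x[0]*h[0] + x[1]*h[1] + x[2]*h[2] + x[3]*h[3] = 14
  r_xh[1] = x[0]*h[1] + x[1]*h[2] + x[2]*h[3] = -9
  r_xh[2] = x[0]*h[2] + x[1]*h[3] = 5
  r_xh[3] = x[0]*h[3] = -6
r_xh = [-3, 12, -6, 14, -9, 5, -6] (for k = -3, ..., 3)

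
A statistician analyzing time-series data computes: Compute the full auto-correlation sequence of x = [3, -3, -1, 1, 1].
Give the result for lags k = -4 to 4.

r_xx[k] = sum_m x[m]*x[m+k], indexed from 0, for k = -4 to 4:
  r_xx[-4] = x[4]*x[0] = 3
  r_xx[-3] = x[3]*x[0] + x[4]*x[1] = 0
  r_xx[-2] = x[2]*x[0] + x[3]*x[1] + x[4]*x[2] = -7
  r_xx[-1] = x[1]*x[0] + x[2]*x[1] + x[3]*x[2] + x[4]*x[3] = -6
  r_xx[0] = x[0]*x[0] + x[1]*x[1] + x[2]*x[2] + x[3]*x[3] + x[4]*x[4] = 21
  r_xx[1] = x[0]*x[1] + x[1]*x[2] + x[2]*x[3] + x[3]*x[4] = -6
  r_xx[2] = x[0]*x[2] + x[1]*x[3] + x[2]*x[4] = -7
  r_xx[3] = x[0]*x[3] + x[1]*x[4] = 0
  r_xx[4] = x[0]*x[4] = 3
r_xx = [3, 0, -7, -6, 21, -6, -7, 0, 3]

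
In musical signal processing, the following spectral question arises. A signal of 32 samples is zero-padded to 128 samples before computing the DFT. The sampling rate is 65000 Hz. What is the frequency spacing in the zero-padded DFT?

Original DFT: N = 32, resolution = f_s/N = 65000/32 = 8125/4 Hz
Zero-padded DFT: N = 128, resolution = f_s/N = 65000/128 = 8125/16 Hz
Zero-padding interpolates the spectrum (finer frequency grid)
but does NOT improve the true spectral resolution (ability to resolve close frequencies).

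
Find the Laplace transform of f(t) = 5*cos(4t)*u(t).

Standard pair: cos(wt)*u(t) <-> s/(s^2+w^2)
With w = 4: L{5*cos(4t)*u(t)} = 5s/(s^2+16)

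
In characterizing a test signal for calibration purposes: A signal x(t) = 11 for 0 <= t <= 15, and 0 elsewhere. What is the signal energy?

Energy = integral of |x(t)|^2 dt over the signal duration
= 11^2 * 15 = 121 * 15 = 1815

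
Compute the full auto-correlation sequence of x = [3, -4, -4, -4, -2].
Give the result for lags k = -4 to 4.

r_xx[k] = sum_m x[m]*x[m+k], indexed from 0, for k = -4 to 4:
  r_xx[-4] = x[4]*x[0] = -6
  r_xx[-3] = x[3]*x[0] + x[4]*x[1] = -4
  r_xx[-2] = x[2]*x[0] + x[3]*x[1] + x[4]*x[2] = 12
  r_xx[-1] = x[1]*x[0] + x[2]*x[1] + x[3]*x[2] + x[4]*x[3] = 28
  r_xx[0] = x[0]*x[0] + x[1]*x[1] + x[2]*x[2] + x[3]*x[3] + x[4]*x[4] = 61
  r_xx[1] = x[0]*x[1] + x[1]*x[2] + x[2]*x[3] + x[3]*x[4] = 28
  r_xx[2] = x[0]*x[2] + x[1]*x[3] + x[2]*x[4] = 12
  r_xx[3] = x[0]*x[3] + x[1]*x[4] = -4
  r_xx[4] = x[0]*x[4] = -6
r_xx = [-6, -4, 12, 28, 61, 28, 12, -4, -6]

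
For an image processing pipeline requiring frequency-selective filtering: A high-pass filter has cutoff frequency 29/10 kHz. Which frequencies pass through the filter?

A high-pass filter passes all frequencies above the cutoff frequency 29/10 kHz and attenuates lower frequencies.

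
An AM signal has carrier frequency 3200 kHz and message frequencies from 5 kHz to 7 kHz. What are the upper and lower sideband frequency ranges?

Upper sideband (USB) = fc + [fm_low, fm_high] = 3200 + [5, 7] = [3205, 3207] kHz
Lower sideband (LSB) = fc - [fm_high, fm_low] = 3200 - [7, 5] = [3193, 3195] kHz
Total occupied spectrum: 3193 kHz to 3207 kHz (plus carrier at 3200 kHz)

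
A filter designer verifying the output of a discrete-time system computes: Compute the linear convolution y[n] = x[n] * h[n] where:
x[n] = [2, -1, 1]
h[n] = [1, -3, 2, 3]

y[n] = sum_k x[k]*h[n-k]. Output length = len(x) + len(h) - 1 = 3 + 4 - 1 = 6.
y[0] = 2*1 = 2
y[1] = -1*1 + 2*-3 = -7
y[2] = 1*1 + -1*-3 + 2*2 = 8
y[3] = 1*-3 + -1*2 + 2*3 = 1
y[4] = 1*2 + -1*3 = -1
y[5] = 1*3 = 3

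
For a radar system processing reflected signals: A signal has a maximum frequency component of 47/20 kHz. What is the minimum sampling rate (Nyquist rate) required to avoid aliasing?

By the Nyquist-Shannon sampling theorem,
the minimum sampling rate (Nyquist rate) must be at least 2 * f_max.
Nyquist rate = 2 * 47/20 kHz = 47/10 kHz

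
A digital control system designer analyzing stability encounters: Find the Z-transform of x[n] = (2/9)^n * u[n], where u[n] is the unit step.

The Z-transform of a^n * u[n] is z/(z-a) for |z| > |a|.
Here a = 2/9, so X(z) = z/(z - (2/9)) = 9z/(9z - 2)
ROC: |z| > 2/9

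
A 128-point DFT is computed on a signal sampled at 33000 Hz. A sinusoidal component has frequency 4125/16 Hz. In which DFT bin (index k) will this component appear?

DFT frequency resolution = f_s/N = 33000/128 = 4125/16 Hz
Bin index k = f_signal / resolution = 4125/16 / 4125/16 = 1
The signal frequency 4125/16 Hz falls in DFT bin k = 1.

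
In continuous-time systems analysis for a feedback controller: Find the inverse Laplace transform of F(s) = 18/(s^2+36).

Standard pair: w/(s^2+w^2) <-> sin(wt)*u(t)
Recognize w^2 = 36, so w = 6; numerator 18 = 3*6.
f(t) = 3*sin(6t)*u(t)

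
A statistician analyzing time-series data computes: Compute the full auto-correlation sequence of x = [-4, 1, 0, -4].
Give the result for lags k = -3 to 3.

r_xx[k] = sum_m x[m]*x[m+k], indexed from 0, for k = -3 to 3:
  r_xx[-3] = x[3]*x[0] = 16
  r_xx[-2] = x[2]*x[0] + x[3]*x[1] = -4
  r_xx[-1] = x[1]*x[0] + x[2]*x[1] + x[3]*x[2] = -4
  r_xx[0] = x[0]*x[0] + x[1]*x[1] + x[2]*x[2] + x[3]*x[3] = 33
  r_xx[1] = x[0]*x[1] + x[1]*x[2] + x[2]*x[3] = -4
  r_xx[2] = x[0]*x[2] + x[1]*x[3] = -4
  r_xx[3] = x[0]*x[3] = 16
r_xx = [16, -4, -4, 33, -4, -4, 16]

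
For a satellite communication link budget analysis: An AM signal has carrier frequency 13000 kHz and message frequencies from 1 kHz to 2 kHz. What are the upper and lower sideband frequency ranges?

Upper sideband (USB) = fc + [fm_low, fm_high] = 13000 + [1, 2] = [13001, 13002] kHz
Lower sideband (LSB) = fc - [fm_high, fm_low] = 13000 - [2, 1] = [12998, 12999] kHz
Total occupied spectrum: 12998 kHz to 13002 kHz (plus carrier at 13000 kHz)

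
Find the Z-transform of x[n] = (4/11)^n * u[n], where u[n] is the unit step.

The Z-transform of a^n * u[n] is z/(z-a) for |z| > |a|.
Here a = 4/11, so X(z) = z/(z - (4/11)) = 11z/(11z - 4)
ROC: |z| > 4/11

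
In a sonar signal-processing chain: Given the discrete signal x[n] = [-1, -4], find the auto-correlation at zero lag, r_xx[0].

The auto-correlation at zero lag r_xx[0] equals the signal energy.
r_xx[0] = sum of x[n]^2 = (-1)^2 + (-4)^2
= 1 + 16 = 17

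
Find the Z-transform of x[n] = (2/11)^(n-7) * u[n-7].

Time-shifting property: if X(z) = Z{x[n]}, then Z{x[n-d]} = z^(-d) * X(z)
X(z) = z/(z - 2/11) for x[n] = (2/11)^n * u[n]
Z{x[n-7]} = z^(-7) * z/(z - 2/11) = z^(-6)/(z - 2/11)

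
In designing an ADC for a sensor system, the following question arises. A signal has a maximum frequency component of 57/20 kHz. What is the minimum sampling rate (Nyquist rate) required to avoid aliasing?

By the Nyquist-Shannon sampling theorem,
the minimum sampling rate (Nyquist rate) must be at least 2 * f_max.
Nyquist rate = 2 * 57/20 kHz = 57/10 kHz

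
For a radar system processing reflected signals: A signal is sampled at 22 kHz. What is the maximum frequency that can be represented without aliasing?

The maximum frequency that can be represented without aliasing
is the Nyquist frequency: f_max = f_s / 2 = 22 kHz / 2 = 11 kHz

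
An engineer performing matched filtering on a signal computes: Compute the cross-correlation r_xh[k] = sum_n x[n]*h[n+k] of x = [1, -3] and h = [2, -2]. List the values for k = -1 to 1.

Both sequences indexed from 0 and zero outside their support.
Lags with overlap: k = -1 to 1.
  r_xh[-1] = x[1]*h[0] = -6
  r_xh[0] = x[0]*h[0] + x[1]*h[1] = 8
  r_xh[1] = x[0]*h[1] = -2
r_xh = [-6, 8, -2] (for k = -1, ..., 1)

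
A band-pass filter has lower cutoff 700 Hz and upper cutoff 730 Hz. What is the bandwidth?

Bandwidth = f_high - f_low
= 730 Hz - 700 Hz = 30 Hz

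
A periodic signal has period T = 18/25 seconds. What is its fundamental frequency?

The fundamental frequency is the reciprocal of the period.
f = 1/T = 1/(18/25) = 25/18 Hz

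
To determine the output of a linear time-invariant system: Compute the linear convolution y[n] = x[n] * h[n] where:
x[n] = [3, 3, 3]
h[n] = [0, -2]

y[n] = sum_k x[k]*h[n-k]. Output length = len(x) + len(h) - 1 = 3 + 2 - 1 = 4.
y[0] = 3*0 = 0
y[1] = 3*0 + 3*-2 = -6
y[2] = 3*0 + 3*-2 = -6
y[3] = 3*-2 = -6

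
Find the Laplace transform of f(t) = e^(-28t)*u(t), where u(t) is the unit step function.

Standard Laplace transform pair:
e^(-at)*u(t) <-> 1/(s+a)
With a = 28: L{e^(-28t)*u(t)} = 1/(s+28), ROC: Re(s) > -28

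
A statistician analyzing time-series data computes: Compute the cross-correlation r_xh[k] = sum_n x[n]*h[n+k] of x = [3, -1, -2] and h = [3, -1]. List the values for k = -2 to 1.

Both sequences indexed from 0 and zero outside their support.
Lags with overlap: k = -2 to 1.
  r_xh[-2] = x[2]*h[0] = -6
  r_xh[-1] = x[1]*h[0] + x[2]*h[1] = -1
  r_xh[0] = x[0]*h[0] + x[1]*h[1] = 10
  r_xh[1] = x[0]*h[1] = -3
r_xh = [-6, -1, 10, -3] (for k = -2, ..., 1)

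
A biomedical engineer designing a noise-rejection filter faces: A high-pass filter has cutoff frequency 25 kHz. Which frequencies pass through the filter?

A high-pass filter passes all frequencies above the cutoff frequency 25 kHz and attenuates lower frequencies.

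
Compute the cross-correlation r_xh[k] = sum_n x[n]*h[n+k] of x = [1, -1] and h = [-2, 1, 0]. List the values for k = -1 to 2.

Both sequences indexed from 0 and zero outside their support.
Lags with overlap: k = -1 to 2.
  r_xh[-1] = x[1]*h[0] = 2
  r_xh[0] = x[0]*h[0] + x[1]*h[1] = -3
  r_xh[1] = x[0]*h[1] + x[1]*h[2] = 1
  r_xh[2] = x[0]*h[2] = 0
r_xh = [2, -3, 1, 0] (for k = -1, ..., 2)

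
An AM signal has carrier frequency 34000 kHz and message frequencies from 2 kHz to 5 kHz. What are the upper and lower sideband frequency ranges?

Upper sideband (USB) = fc + [fm_low, fm_high] = 34000 + [2, 5] = [34002, 34005] kHz
Lower sideband (LSB) = fc - [fm_high, fm_low] = 34000 - [5, 2] = [33995, 33998] kHz
Total occupied spectrum: 33995 kHz to 34005 kHz (plus carrier at 34000 kHz)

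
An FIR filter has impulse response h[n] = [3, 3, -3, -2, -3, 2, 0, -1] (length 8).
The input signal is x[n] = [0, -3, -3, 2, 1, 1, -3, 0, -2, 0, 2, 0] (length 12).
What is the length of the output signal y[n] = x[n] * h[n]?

For linear convolution, the output length is:
len(y) = len(x) + len(h) - 1 = 12 + 8 - 1 = 19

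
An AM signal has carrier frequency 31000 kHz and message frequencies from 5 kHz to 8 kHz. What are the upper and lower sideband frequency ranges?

Upper sideband (USB) = fc + [fm_low, fm_high] = 31000 + [5, 8] = [31005, 31008] kHz
Lower sideband (LSB) = fc - [fm_high, fm_low] = 31000 - [8, 5] = [30992, 30995] kHz
Total occupied spectrum: 30992 kHz to 31008 kHz (plus carrier at 31000 kHz)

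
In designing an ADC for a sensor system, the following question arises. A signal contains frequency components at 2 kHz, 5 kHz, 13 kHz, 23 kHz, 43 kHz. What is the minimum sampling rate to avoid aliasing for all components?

The highest frequency component is f_max = 43 kHz.
Nyquist rate = 2 * f_max = 2 * 43 kHz = 86 kHz.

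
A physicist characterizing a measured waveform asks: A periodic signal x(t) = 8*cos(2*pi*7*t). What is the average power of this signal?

Average power of A*cos(wt) is A^2/2.
P = 8^2 / 2 = 64/2 = 32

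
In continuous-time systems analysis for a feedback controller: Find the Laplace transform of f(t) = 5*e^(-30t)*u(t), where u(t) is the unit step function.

Standard Laplace transform pair:
e^(-at)*u(t) <-> 1/(s+a)
With a = 30: L{5*e^(-30t)*u(t)} = 5/(s+30), ROC: Re(s) > -30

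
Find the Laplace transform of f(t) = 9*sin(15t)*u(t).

Standard pair: sin(wt)*u(t) <-> w/(s^2+w^2)
With w = 15: L{9*sin(15t)*u(t)} = 135/(s^2+225)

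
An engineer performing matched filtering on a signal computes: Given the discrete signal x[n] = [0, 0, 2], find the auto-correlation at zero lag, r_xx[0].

The auto-correlation at zero lag r_xx[0] equals the signal energy.
r_xx[0] = sum of x[n]^2 = 0^2 + 0^2 + 2^2
= 0 + 0 + 4 = 4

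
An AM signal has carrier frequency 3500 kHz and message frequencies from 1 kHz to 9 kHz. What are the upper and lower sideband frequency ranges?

Upper sideband (USB) = fc + [fm_low, fm_high] = 3500 + [1, 9] = [3501, 3509] kHz
Lower sideband (LSB) = fc - [fm_high, fm_low] = 3500 - [9, 1] = [3491, 3499] kHz
Total occupied spectrum: 3491 kHz to 3509 kHz (plus carrier at 3500 kHz)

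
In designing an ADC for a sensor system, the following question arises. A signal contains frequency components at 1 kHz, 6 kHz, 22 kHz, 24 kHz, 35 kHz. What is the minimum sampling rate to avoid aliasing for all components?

The highest frequency component is f_max = 35 kHz.
Nyquist rate = 2 * f_max = 2 * 35 kHz = 70 kHz.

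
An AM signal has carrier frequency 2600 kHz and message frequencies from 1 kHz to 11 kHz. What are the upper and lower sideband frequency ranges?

Upper sideband (USB) = fc + [fm_low, fm_high] = 2600 + [1, 11] = [2601, 2611] kHz
Lower sideband (LSB) = fc - [fm_high, fm_low] = 2600 - [11, 1] = [2589, 2599] kHz
Total occupied spectrum: 2589 kHz to 2611 kHz (plus carrier at 2600 kHz)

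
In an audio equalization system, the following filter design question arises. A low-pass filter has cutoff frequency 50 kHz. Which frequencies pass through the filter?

A low-pass filter passes all frequencies below the cutoff frequency 50 kHz and attenuates higher frequencies.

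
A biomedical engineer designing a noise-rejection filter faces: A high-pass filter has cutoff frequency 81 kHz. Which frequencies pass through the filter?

A high-pass filter passes all frequencies above the cutoff frequency 81 kHz and attenuates lower frequencies.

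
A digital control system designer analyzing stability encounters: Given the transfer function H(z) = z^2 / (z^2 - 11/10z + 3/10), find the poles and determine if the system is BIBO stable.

Poles are roots of the denominator: z^2 - 11/10z + 3/10 = 0.
Quadratic formula: z = [-(-11/10) +/- sqrt((-11/10)^2 - 4*(3/10))] / 2
Discriminant = 121/100 - 6/5 = 1/100; sqrt = 1/10.
z = (11/10 +/- 1/10) / 2 => z = 3/5 or z = 1/2.
|p1| = 3/5, |p2| = 1/2.
For BIBO stability, all poles must lie inside the unit circle (|p| < 1).
System is STABLE since both |p| < 1.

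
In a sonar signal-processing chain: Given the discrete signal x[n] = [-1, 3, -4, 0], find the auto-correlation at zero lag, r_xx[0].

The auto-correlation at zero lag r_xx[0] equals the signal energy.
r_xx[0] = sum of x[n]^2 = (-1)^2 + 3^2 + (-4)^2 + 0^2
= 1 + 9 + 16 + 0 = 26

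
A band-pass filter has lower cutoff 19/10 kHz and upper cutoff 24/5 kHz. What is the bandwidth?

Bandwidth = f_high - f_low
= 24/5 kHz - 19/10 kHz = 29/10 kHz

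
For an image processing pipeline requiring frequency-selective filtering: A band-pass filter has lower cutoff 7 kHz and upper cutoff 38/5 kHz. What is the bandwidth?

Bandwidth = f_high - f_low
= 38/5 kHz - 7 kHz = 3/5 kHz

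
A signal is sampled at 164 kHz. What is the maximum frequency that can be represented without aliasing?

The maximum frequency that can be represented without aliasing
is the Nyquist frequency: f_max = f_s / 2 = 164 kHz / 2 = 82 kHz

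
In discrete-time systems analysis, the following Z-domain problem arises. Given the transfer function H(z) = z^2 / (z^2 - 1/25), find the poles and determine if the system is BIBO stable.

Poles are roots of the denominator: z^2 - 1/25 = 0.
Quadratic formula: z = [-(0) +/- sqrt((0)^2 - 4*(-1/25))] / 2
Discriminant = 0 + 4/25 = 4/25; sqrt = 2/5.
z = (0 +/- 2/5) / 2 => z = 1/5 or z = -1/5.
|p1| = 1/5, |p2| = 1/5.
For BIBO stability, all poles must lie inside the unit circle (|p| < 1).
System is STABLE since both |p| < 1.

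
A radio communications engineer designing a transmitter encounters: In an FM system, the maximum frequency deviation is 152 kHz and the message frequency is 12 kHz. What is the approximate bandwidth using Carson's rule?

Carson's rule: BW = 2*(delta_f + f_m)
= 2*(152 + 12) kHz = 328 kHz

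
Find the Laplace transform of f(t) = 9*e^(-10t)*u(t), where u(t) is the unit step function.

Standard Laplace transform pair:
e^(-at)*u(t) <-> 1/(s+a)
With a = 10: L{9*e^(-10t)*u(t)} = 9/(s+10), ROC: Re(s) > -10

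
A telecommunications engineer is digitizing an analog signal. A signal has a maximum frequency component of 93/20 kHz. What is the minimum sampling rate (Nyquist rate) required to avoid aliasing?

By the Nyquist-Shannon sampling theorem,
the minimum sampling rate (Nyquist rate) must be at least 2 * f_max.
Nyquist rate = 2 * 93/20 kHz = 93/10 kHz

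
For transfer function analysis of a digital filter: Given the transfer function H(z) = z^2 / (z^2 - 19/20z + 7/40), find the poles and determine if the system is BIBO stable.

Poles are roots of the denominator: z^2 - 19/20z + 7/40 = 0.
Quadratic formula: z = [-(-19/20) +/- sqrt((-19/20)^2 - 4*(7/40))] / 2
Discriminant = 361/400 - 7/10 = 81/400; sqrt = 9/20.
z = (19/20 +/- 9/20) / 2 => z = 7/10 or z = 1/4.
|p1| = 1/4, |p2| = 7/10.
For BIBO stability, all poles must lie inside the unit circle (|p| < 1).
System is STABLE since both |p| < 1.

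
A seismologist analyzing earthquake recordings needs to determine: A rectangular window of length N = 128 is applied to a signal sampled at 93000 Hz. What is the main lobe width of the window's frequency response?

For a rectangular window of length N,
the main lobe width in frequency is 2*f_s/N.
= 2*93000/128 = 11625/8 Hz
This determines the minimum frequency separation for resolving two sinusoids.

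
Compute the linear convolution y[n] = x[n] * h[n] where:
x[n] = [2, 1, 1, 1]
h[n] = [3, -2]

y[n] = sum_k x[k]*h[n-k]. Output length = len(x) + len(h) - 1 = 4 + 2 - 1 = 5.
y[0] = 2*3 = 6
y[1] = 1*3 + 2*-2 = -1
y[2] = 1*3 + 1*-2 = 1
y[3] = 1*3 + 1*-2 = 1
y[4] = 1*-2 = -2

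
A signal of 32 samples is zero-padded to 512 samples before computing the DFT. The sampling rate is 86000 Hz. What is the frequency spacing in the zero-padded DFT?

Original DFT: N = 32, resolution = f_s/N = 86000/32 = 5375/2 Hz
Zero-padded DFT: N = 512, resolution = f_s/N = 86000/512 = 5375/32 Hz
Zero-padding interpolates the spectrum (finer frequency grid)
but does NOT improve the true spectral resolution (ability to resolve close frequencies).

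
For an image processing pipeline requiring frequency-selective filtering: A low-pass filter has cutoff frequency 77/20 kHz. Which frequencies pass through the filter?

A low-pass filter passes all frequencies below the cutoff frequency 77/20 kHz and attenuates higher frequencies.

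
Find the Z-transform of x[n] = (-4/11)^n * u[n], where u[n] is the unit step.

The Z-transform of a^n * u[n] is z/(z-a) for |z| > |a|.
Here a = -4/11, so X(z) = z/(z - (-4/11)) = 11z/(11z + 4)
ROC: |z| > 4/11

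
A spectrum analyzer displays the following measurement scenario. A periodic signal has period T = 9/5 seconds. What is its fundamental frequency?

The fundamental frequency is the reciprocal of the period.
f = 1/T = 1/(9/5) = 5/9 Hz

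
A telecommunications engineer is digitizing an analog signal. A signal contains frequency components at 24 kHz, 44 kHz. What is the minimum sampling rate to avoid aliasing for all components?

The highest frequency component is f_max = 44 kHz.
Nyquist rate = 2 * f_max = 2 * 44 kHz = 88 kHz.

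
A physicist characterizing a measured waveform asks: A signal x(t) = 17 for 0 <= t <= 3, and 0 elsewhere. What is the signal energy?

Energy = integral of |x(t)|^2 dt over the signal duration
= 17^2 * 3 = 289 * 3 = 867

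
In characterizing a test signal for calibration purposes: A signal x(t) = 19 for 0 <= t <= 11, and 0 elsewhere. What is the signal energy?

Energy = integral of |x(t)|^2 dt over the signal duration
= 19^2 * 11 = 361 * 11 = 3971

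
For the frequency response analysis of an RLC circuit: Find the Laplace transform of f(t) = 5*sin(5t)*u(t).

Standard pair: sin(wt)*u(t) <-> w/(s^2+w^2)
With w = 5: L{5*sin(5t)*u(t)} = 25/(s^2+25)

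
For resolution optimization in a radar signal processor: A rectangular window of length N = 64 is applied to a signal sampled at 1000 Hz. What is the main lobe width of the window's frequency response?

For a rectangular window of length N,
the main lobe width in frequency is 2*f_s/N.
= 2*1000/64 = 125/4 Hz
This determines the minimum frequency separation for resolving two sinusoids.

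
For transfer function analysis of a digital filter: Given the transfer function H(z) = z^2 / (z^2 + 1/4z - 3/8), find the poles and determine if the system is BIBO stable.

Poles are roots of the denominator: z^2 + 1/4z - 3/8 = 0.
Quadratic formula: z = [-(1/4) +/- sqrt((1/4)^2 - 4*(-3/8))] / 2
Discriminant = 1/16 + 3/2 = 25/16; sqrt = 5/4.
z = (-1/4 +/- 5/4) / 2 => z = 1/2 or z = -3/4.
|p1| = 3/4, |p2| = 1/2.
For BIBO stability, all poles must lie inside the unit circle (|p| < 1).
System is STABLE since both |p| < 1.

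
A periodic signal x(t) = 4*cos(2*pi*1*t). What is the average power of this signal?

Average power of A*cos(wt) is A^2/2.
P = 4^2 / 2 = 16/2 = 8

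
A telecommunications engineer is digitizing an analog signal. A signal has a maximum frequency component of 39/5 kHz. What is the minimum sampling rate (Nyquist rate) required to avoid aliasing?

By the Nyquist-Shannon sampling theorem,
the minimum sampling rate (Nyquist rate) must be at least 2 * f_max.
Nyquist rate = 2 * 39/5 kHz = 78/5 kHz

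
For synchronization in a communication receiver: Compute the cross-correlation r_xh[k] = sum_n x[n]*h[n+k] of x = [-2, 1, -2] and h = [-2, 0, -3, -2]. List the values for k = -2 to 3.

Both sequences indexed from 0 and zero outside their support.
Lags with overlap: k = -2 to 3.
  r_xh[-2] = x[2]*h[0] = 4
  r_xh[-1] = x[1]*h[0] + x[2]*h[1] = -2
  r_xh[0] = x[0]*h[0] + x[1]*h[1] + x[2]*h[2] = 10
  r_xh[1] = x[0]*h[1] + x[1]*h[2] + x[2]*h[3] = 1
  r_xh[2] = x[0]*h[2] + x[1]*h[3] = 4
  r_xh[3] = x[0]*h[3] = 4
r_xh = [4, -2, 10, 1, 4, 4] (for k = -2, ..., 3)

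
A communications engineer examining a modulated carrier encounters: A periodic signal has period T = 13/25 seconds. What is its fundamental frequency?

The fundamental frequency is the reciprocal of the period.
f = 1/T = 1/(13/25) = 25/13 Hz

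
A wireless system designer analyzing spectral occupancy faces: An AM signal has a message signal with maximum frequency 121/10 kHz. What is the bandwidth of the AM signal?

In AM (double-sideband), the bandwidth is twice the message frequency.
BW = 2 * f_m = 2 * 121/10 kHz = 121/5 kHz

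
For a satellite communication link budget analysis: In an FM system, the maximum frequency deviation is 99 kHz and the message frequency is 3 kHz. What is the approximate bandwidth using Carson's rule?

Carson's rule: BW = 2*(delta_f + f_m)
= 2*(99 + 3) kHz = 204 kHz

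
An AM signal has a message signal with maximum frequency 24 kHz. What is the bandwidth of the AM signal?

In AM (double-sideband), the bandwidth is twice the message frequency.
BW = 2 * f_m = 2 * 24 kHz = 48 kHz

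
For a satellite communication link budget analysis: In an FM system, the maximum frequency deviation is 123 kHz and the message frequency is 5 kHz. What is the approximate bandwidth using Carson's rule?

Carson's rule: BW = 2*(delta_f + f_m)
= 2*(123 + 5) kHz = 256 kHz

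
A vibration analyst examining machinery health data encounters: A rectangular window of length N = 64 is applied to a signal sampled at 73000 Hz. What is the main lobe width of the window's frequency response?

For a rectangular window of length N,
the main lobe width in frequency is 2*f_s/N.
= 2*73000/64 = 9125/4 Hz
This determines the minimum frequency separation for resolving two sinusoids.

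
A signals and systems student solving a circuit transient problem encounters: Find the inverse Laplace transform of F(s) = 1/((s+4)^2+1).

Standard pair: w/((s+a)^2+w^2) <-> e^(-at)*sin(wt)*u(t)
With a=4, w=1: f(t) = e^(-4t)*sin(t)*u(t)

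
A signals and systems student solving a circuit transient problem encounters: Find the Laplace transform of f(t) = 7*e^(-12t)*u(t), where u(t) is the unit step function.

Standard Laplace transform pair:
e^(-at)*u(t) <-> 1/(s+a)
With a = 12: L{7*e^(-12t)*u(t)} = 7/(s+12), ROC: Re(s) > -12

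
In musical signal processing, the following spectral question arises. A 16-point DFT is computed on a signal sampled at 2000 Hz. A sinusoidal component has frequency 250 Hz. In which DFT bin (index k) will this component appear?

DFT frequency resolution = f_s/N = 2000/16 = 125 Hz
Bin index k = f_signal / resolution = 250 / 125 = 2
The signal frequency 250 Hz falls in DFT bin k = 2.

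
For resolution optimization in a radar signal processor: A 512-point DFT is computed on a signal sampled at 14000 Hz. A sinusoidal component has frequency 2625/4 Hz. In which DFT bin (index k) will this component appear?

DFT frequency resolution = f_s/N = 14000/512 = 875/32 Hz
Bin index k = f_signal / resolution = 2625/4 / 875/32 = 24
The signal frequency 2625/4 Hz falls in DFT bin k = 24.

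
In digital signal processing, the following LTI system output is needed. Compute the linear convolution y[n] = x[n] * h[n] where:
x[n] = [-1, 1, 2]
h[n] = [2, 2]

y[n] = sum_k x[k]*h[n-k]. Output length = len(x) + len(h) - 1 = 3 + 2 - 1 = 4.
y[0] = -1*2 = -2
y[1] = 1*2 + -1*2 = 0
y[2] = 2*2 + 1*2 = 6
y[3] = 2*2 = 4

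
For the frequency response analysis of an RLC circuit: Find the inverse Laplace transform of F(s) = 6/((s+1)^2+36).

Standard pair: w/((s+a)^2+w^2) <-> e^(-at)*sin(wt)*u(t)
With a=1, w=6: f(t) = e^(-t)*sin(6t)*u(t)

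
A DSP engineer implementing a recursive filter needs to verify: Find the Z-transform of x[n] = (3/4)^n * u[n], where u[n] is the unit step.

The Z-transform of a^n * u[n] is z/(z-a) for |z| > |a|.
Here a = 3/4, so X(z) = z/(z - (3/4)) = 4z/(4z - 3)
ROC: |z| > 3/4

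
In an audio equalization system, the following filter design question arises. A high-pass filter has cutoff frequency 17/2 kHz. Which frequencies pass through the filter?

A high-pass filter passes all frequencies above the cutoff frequency 17/2 kHz and attenuates lower frequencies.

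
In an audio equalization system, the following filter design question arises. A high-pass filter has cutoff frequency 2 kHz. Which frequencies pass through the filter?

A high-pass filter passes all frequencies above the cutoff frequency 2 kHz and attenuates lower frequencies.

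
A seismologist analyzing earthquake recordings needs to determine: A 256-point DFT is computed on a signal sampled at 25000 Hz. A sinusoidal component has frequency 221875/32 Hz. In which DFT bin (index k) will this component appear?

DFT frequency resolution = f_s/N = 25000/256 = 3125/32 Hz
Bin index k = f_signal / resolution = 221875/32 / 3125/32 = 71
The signal frequency 221875/32 Hz falls in DFT bin k = 71.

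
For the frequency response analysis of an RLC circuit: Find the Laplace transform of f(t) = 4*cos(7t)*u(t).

Standard pair: cos(wt)*u(t) <-> s/(s^2+w^2)
With w = 7: L{4*cos(7t)*u(t)} = 4s/(s^2+49)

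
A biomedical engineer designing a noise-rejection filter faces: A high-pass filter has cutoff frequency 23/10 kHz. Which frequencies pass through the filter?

A high-pass filter passes all frequencies above the cutoff frequency 23/10 kHz and attenuates lower frequencies.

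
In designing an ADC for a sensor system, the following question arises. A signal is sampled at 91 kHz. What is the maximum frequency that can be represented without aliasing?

The maximum frequency that can be represented without aliasing
is the Nyquist frequency: f_max = f_s / 2 = 91 kHz / 2 = 91/2 kHz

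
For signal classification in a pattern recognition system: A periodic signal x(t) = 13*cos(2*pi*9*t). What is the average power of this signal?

Average power of A*cos(wt) is A^2/2.
P = 13^2 / 2 = 169/2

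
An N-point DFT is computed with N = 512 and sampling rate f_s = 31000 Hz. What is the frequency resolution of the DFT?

DFT frequency resolution = f_s / N
= 31000 / 512 = 3875/64 Hz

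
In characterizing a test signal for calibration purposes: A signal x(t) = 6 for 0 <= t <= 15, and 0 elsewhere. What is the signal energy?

Energy = integral of |x(t)|^2 dt over the signal duration
= 6^2 * 15 = 36 * 15 = 540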